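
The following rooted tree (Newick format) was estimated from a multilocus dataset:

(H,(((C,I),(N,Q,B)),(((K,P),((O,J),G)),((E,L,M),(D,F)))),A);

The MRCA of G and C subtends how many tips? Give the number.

The MRCA of G and C is the node subtending (((C,I),(N,Q,B)),(((K,P),((O,J),G)),((E,L,M),(D,F)))).
That clade contains 15 terminal taxa: B, C, D, E, F, G, I, J, K, L, M, N, O, P, Q.

15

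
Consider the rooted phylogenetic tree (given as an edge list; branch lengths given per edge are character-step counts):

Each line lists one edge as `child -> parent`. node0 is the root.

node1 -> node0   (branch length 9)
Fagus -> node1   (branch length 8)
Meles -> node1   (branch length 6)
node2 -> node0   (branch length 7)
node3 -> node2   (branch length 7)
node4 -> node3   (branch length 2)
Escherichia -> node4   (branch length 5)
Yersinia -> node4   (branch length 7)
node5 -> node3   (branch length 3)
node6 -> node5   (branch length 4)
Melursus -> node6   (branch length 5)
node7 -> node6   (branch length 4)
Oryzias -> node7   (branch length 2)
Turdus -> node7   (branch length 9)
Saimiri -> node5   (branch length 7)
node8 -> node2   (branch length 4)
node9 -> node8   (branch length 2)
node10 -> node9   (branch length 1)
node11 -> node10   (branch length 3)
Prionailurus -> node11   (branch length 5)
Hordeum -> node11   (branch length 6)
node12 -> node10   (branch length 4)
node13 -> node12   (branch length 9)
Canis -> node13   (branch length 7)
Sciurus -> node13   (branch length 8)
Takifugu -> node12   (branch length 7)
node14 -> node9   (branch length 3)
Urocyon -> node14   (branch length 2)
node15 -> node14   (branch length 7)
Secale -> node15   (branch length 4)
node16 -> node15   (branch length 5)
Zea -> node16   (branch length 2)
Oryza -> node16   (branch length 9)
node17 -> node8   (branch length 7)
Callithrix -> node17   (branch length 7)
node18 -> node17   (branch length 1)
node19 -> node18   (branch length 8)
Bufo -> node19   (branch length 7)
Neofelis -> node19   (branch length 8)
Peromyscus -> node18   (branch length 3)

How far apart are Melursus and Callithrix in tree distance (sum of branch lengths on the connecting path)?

37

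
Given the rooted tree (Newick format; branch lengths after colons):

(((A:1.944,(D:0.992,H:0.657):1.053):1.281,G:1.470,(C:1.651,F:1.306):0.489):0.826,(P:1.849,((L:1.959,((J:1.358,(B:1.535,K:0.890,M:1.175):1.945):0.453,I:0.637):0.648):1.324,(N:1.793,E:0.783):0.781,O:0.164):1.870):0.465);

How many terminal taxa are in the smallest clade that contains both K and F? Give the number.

16

The MRCA of K and F is the root, so the clade is the entire tree.
That clade contains 16 terminal taxa: A, B, C, D, E, F, G, H, I, J, K, L, M, N, O, P.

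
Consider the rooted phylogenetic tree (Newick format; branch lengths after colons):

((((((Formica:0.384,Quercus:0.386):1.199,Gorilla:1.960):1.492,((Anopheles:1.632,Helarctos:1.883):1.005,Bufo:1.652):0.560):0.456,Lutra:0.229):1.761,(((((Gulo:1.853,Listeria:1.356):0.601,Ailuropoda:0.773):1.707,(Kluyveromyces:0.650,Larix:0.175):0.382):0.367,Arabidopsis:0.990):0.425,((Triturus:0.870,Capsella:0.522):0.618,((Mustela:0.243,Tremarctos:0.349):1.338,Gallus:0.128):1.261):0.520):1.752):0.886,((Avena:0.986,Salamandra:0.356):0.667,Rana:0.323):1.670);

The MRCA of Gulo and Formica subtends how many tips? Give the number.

18

The MRCA of Gulo and Formica is the node subtending (((((Formica,Quercus),Gorilla),((Anopheles,Helarctos),Bufo)),Lutra),(((((Gulo,Listeria),Ailuropoda),(Kluyveromyces,Larix)),Arabidopsis),((Triturus,Capsella),((Mustela,Tremarctos),Gallus)))).
That clade contains 18 terminal taxa: Ailuropoda, Anopheles, Arabidopsis, Bufo, Capsella, Formica, Gallus, Gorilla, Gulo, Helarctos, Kluyveromyces, Larix, Listeria, Lutra, Mustela, Quercus, Tremarctos, Triturus.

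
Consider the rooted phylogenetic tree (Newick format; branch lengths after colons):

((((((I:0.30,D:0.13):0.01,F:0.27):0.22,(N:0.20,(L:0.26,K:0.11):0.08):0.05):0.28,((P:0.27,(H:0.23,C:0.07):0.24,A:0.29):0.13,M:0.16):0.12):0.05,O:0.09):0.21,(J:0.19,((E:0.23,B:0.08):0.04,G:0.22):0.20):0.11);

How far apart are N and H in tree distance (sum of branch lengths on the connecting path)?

1.25

The path runs N → … → MRCA → … → H; the MRCA is the node subtending ((((I,D),F),(N,(L,K))),((P,(H,C),A),M)).
Branch lengths along that path: 0.20 + 0.05 + 0.28 + 0.12 + 0.13 + 0.24 + 0.23 = 1.25.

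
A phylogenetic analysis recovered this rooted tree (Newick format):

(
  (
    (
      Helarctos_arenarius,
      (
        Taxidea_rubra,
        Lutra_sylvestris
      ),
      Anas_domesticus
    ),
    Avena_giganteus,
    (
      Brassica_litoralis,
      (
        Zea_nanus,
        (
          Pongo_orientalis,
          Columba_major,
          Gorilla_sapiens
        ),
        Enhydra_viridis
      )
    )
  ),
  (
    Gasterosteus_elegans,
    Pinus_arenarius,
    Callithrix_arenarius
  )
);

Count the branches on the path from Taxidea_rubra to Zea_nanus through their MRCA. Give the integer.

6

The MRCA of Taxidea_rubra and Zea_nanus is the node subtending ((Helarctos_arenarius,(Taxidea_rubra,Lutra_sylvestris),Anas_domesticus),Avena_giganteus,(Brassica_litoralis,(Zea_nanus,(Pongo_orientalis,Columba_major,Gorilla_sapiens),Enhydra_viridis))).
From Taxidea_rubra up to that node: 3 branches. From Zea_nanus up to the same node: 3 branches. Total: 3 + 3 = 6.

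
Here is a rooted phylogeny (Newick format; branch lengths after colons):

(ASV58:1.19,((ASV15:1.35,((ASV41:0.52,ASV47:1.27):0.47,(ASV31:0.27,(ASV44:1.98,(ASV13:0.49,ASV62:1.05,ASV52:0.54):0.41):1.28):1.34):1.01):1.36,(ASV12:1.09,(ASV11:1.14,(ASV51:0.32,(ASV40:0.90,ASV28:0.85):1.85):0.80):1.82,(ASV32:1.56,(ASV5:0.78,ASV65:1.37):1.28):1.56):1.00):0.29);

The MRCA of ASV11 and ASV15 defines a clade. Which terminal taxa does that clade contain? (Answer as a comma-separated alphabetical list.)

ASV11, ASV12, ASV13, ASV15, ASV28, ASV31, ASV32, ASV40, ASV41, ASV44, ASV47, ASV5, ASV51, ASV52, ASV62, ASV65

Tracing ASV11: it sits inside (ASV11,(ASV51,(ASV40,ASV28))).
Tracing ASV15: it sits inside (ASV15,((ASV41,ASV47),(ASV31,(ASV44,(ASV13,ASV62,ASV52))))).
The smallest clade enclosing both is ((ASV15,((ASV41,ASV47),(ASV31,(ASV44,(ASV13,ASV62,ASV52))))),(ASV12,(ASV11,(ASV51,(ASV40,ASV28))),(ASV32,(ASV5,ASV65)))); the answer is its 16 terminal taxa in alphabetical order.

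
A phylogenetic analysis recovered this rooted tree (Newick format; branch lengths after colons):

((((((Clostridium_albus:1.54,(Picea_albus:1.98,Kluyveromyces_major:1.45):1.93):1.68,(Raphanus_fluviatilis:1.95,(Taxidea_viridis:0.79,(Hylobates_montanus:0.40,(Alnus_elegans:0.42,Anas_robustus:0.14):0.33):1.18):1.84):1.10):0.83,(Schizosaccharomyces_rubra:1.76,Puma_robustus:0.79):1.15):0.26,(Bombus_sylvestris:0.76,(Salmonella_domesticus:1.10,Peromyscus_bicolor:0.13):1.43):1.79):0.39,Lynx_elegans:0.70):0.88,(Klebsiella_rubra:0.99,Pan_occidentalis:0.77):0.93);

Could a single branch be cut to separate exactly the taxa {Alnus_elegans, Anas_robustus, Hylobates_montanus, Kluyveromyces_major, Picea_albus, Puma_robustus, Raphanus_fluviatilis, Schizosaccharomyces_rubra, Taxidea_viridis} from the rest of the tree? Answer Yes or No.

No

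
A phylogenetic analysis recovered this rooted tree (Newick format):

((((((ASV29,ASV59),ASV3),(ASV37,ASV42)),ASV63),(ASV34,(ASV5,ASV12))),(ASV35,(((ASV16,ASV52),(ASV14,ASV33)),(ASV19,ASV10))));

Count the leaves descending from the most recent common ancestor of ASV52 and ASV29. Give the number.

16

The MRCA of ASV52 and ASV29 is the root, so the clade is the entire tree.
That clade contains 16 terminal taxa: ASV10, ASV12, ASV14, ASV16, ASV19, ASV29, ASV3, ASV33, ASV34, ASV35, ASV37, ASV42, ASV5, ASV52, ASV59, ASV63.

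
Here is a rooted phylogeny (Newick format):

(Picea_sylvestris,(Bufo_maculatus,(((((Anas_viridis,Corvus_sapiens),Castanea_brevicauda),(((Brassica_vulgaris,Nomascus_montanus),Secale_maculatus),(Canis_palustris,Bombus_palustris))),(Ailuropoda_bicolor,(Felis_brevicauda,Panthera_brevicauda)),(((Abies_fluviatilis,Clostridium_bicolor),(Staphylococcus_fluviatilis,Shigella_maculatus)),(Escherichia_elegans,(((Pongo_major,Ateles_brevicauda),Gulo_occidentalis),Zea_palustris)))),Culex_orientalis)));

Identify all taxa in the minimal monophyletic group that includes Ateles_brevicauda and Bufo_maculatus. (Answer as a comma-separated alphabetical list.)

Tracing Ateles_brevicauda: it sits inside (Pongo_major,Ateles_brevicauda).
Tracing Bufo_maculatus: it sits inside (Bufo_maculatus,(((((Anas_viridis,Corvus_sapiens),Castanea_brevicauda),(((Brassica_vulgaris,Nomascus_montanus),Secale_maculatus),(Canis_palustris,Bombus_palustris))),(Ailuropoda_bicolor,(Felis_brevicauda,Panthera_brevicauda)),(((Abies_fluviatilis,Clostridium_bicolor),(Staphylococcus_fluviatilis,Shigella_maculatus)),(Escherichia_elegans,(((Pongo_major,Ateles_brevicauda),Gulo_occidentalis),Zea_palustris)))),Culex_orientalis)).
The smallest clade enclosing both is (Bufo_maculatus,(((((Anas_viridis,Corvus_sapiens),Castanea_brevicauda),(((Brassica_vulgaris,Nomascus_montanus),Secale_maculatus),(Canis_palustris,Bombus_palustris))),(Ailuropoda_bicolor,(Felis_brevicauda,Panthera_brevicauda)),(((Abies_fluviatilis,Clostridium_bicolor),(Staphylococcus_fluviatilis,Shigella_maculatus)),(Escherichia_elegans,(((Pongo_major,Ateles_brevicauda),Gulo_occidentalis),Zea_palustris)))),Culex_orientalis)); the answer is its 22 terminal taxa in alphabetical order.

Abies_fluviatilis, Ailuropoda_bicolor, Anas_viridis, Ateles_brevicauda, Bombus_palustris, Brassica_vulgaris, Bufo_maculatus, Canis_palustris, Castanea_brevicauda, Clostridium_bicolor, Corvus_sapiens, Culex_orientalis, Escherichia_elegans, Felis_brevicauda, Gulo_occidentalis, Nomascus_montanus, Panthera_brevicauda, Pongo_major, Secale_maculatus, Shigella_maculatus, Staphylococcus_fluviatilis, Zea_palustris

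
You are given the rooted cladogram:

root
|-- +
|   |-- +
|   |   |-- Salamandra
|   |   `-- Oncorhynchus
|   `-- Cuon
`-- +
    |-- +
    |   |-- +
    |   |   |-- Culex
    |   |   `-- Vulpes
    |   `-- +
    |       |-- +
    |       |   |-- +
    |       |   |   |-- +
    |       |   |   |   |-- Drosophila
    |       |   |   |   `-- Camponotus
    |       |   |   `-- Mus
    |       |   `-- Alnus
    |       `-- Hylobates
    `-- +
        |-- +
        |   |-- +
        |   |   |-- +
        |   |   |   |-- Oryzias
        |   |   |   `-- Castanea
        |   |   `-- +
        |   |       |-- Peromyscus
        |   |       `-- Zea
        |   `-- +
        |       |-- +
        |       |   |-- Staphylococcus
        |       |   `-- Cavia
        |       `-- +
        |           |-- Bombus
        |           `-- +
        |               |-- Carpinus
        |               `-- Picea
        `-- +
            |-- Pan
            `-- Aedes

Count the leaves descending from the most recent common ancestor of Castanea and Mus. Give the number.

The MRCA of Castanea and Mus is the node subtending (((Culex,Vulpes),((((Drosophila,Camponotus),Mus),Alnus),Hylobates)),((((Oryzias,Castanea),(Peromyscus,Zea)),((Staphylococcus,Cavia),(Bombus,(Carpinus,Picea)))),(Pan,Aedes))).
That clade contains 18 terminal taxa: Aedes, Alnus, Bombus, Camponotus, Carpinus, Castanea, Cavia, Culex, Drosophila, Hylobates, Mus, Oryzias, Pan, Peromyscus, Picea, Staphylococcus, Vulpes, Zea.

18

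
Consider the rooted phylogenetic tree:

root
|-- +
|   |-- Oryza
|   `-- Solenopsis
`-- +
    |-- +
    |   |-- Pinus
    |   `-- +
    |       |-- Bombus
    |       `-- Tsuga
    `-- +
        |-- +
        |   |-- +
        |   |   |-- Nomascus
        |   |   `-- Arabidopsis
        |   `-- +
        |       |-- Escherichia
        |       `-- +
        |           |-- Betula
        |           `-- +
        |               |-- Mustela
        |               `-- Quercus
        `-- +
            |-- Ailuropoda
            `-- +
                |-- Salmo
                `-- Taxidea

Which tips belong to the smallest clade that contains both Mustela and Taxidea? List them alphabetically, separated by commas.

Ailuropoda, Arabidopsis, Betula, Escherichia, Mustela, Nomascus, Quercus, Salmo, Taxidea

Tracing Mustela: it sits inside (Mustela,Quercus).
Tracing Taxidea: it sits inside (Salmo,Taxidea).
The smallest clade enclosing both is (((Nomascus,Arabidopsis),(Escherichia,(Betula,(Mustela,Quercus)))),(Ailuropoda,(Salmo,Taxidea))); the answer is its 9 terminal taxa in alphabetical order.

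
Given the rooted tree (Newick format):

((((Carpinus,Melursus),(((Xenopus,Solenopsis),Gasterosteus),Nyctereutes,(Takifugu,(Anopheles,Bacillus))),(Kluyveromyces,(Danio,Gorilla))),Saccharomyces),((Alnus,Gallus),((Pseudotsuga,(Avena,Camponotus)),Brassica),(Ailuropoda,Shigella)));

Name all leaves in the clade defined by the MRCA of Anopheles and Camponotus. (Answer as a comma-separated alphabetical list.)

Ailuropoda, Alnus, Anopheles, Avena, Bacillus, Brassica, Camponotus, Carpinus, Danio, Gallus, Gasterosteus, Gorilla, Kluyveromyces, Melursus, Nyctereutes, Pseudotsuga, Saccharomyces, Shigella, Solenopsis, Takifugu, Xenopus

Tracing Anopheles: it sits inside (Anopheles,Bacillus).
Tracing Camponotus: it sits inside (Avena,Camponotus).
The smallest clade enclosing both is the whole tree (their MRCA is the root), so the answer is all 21 tips in alphabetical order.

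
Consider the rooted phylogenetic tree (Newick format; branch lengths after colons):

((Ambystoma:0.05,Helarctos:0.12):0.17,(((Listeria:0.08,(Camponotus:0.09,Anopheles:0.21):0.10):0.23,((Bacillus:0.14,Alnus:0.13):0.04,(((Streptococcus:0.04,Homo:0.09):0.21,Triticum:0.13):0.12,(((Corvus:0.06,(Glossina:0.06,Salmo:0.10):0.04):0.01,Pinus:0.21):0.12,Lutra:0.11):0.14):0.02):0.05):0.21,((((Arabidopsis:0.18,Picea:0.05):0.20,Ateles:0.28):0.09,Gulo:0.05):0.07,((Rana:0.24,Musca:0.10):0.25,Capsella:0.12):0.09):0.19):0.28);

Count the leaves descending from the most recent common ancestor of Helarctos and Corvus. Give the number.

The MRCA of Helarctos and Corvus is the root, so the clade is the entire tree.
That clade contains 22 terminal taxa: Alnus, Ambystoma, Anopheles, Arabidopsis, Ateles, Bacillus, Camponotus, Capsella, Corvus, Glossina, Gulo, Helarctos, Homo, Listeria, Lutra, Musca, Picea, Pinus, Rana, Salmo, Streptococcus, Triticum.

22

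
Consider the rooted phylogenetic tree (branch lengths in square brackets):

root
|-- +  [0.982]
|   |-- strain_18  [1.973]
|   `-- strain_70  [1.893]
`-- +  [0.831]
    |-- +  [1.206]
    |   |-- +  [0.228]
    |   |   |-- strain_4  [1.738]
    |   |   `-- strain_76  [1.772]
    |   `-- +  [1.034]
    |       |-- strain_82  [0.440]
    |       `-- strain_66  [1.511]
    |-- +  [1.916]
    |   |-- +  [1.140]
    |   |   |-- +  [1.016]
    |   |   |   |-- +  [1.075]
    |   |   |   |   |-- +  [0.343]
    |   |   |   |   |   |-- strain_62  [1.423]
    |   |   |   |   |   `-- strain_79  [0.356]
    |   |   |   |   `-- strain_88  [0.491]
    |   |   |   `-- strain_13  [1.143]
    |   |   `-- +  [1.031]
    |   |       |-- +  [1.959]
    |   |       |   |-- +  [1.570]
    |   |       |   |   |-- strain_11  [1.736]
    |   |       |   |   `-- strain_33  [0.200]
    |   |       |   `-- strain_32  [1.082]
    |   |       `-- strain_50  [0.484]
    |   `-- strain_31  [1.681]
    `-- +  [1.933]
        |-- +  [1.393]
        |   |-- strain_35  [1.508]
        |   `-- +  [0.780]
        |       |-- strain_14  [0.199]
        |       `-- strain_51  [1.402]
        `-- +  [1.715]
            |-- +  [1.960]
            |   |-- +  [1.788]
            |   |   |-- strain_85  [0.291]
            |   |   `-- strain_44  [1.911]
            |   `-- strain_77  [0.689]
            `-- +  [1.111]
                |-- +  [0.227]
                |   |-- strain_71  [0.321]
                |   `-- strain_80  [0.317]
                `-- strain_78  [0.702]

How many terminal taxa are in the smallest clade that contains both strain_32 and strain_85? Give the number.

22

The MRCA of strain_32 and strain_85 is the node subtending (((strain_4,strain_76),(strain_82,strain_66)),(((((strain_62,strain_79),strain_88),strain_13),(((strain_11,strain_33),strain_32),strain_50)),strain_31),((strain_35,(strain_14,strain_51)),(((strain_85,strain_44),strain_77),((strain_71,strain_80),strain_78)))).
That clade contains 22 terminal taxa: strain_11, strain_13, strain_14, strain_31, strain_32, strain_33, strain_35, strain_4, strain_44, strain_50, strain_51, strain_62, strain_66, strain_71, strain_76, strain_77, strain_78, strain_79, strain_80, strain_82, strain_85, strain_88.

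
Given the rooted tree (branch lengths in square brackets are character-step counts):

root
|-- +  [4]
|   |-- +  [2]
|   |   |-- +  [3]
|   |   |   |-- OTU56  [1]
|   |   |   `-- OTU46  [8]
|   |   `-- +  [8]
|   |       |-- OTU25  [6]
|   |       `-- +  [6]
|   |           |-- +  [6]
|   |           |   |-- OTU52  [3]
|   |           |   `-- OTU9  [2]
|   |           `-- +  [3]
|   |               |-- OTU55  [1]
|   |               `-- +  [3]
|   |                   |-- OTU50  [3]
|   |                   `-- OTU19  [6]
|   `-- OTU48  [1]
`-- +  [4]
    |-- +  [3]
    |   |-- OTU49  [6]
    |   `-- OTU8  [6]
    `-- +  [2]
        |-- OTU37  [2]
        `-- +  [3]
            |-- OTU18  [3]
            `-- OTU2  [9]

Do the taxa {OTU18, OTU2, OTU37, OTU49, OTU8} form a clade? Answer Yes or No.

Yes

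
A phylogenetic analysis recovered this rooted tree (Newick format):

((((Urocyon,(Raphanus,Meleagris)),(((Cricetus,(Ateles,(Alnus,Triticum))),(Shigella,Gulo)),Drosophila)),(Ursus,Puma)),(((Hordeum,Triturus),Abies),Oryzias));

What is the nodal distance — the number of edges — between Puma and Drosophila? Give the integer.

The MRCA of Puma and Drosophila is the node subtending (((Urocyon,(Raphanus,Meleagris)),(((Cricetus,(Ateles,(Alnus,Triticum))),(Shigella,Gulo)),Drosophila)),(Ursus,Puma)).
From Puma up to that node: 2 branches. From Drosophila up to the same node: 3 branches. Total: 2 + 3 = 5.

5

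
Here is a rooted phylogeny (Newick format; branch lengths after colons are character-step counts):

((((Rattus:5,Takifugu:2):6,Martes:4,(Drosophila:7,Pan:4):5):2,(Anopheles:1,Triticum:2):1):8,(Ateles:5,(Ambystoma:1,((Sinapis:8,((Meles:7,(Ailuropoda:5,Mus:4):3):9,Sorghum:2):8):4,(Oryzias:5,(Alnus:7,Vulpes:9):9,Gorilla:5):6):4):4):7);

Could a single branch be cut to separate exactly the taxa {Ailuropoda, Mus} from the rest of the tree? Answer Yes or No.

Yes

The most recent common ancestor of these taxa subtends (Ailuropoda,Mus).
That clade has exactly 2 tips — every listed taxon and nothing else — so the group is monophyletic.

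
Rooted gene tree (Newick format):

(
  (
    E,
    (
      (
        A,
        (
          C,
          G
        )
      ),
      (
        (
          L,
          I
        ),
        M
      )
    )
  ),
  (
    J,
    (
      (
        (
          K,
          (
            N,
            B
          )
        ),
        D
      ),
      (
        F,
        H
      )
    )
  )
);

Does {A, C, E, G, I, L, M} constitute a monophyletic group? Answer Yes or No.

The most recent common ancestor of these taxa subtends (E,((A,(C,G)),((L,I),M))).
That clade has exactly 7 tips — every listed taxon and nothing else — so the group is monophyletic.

Yes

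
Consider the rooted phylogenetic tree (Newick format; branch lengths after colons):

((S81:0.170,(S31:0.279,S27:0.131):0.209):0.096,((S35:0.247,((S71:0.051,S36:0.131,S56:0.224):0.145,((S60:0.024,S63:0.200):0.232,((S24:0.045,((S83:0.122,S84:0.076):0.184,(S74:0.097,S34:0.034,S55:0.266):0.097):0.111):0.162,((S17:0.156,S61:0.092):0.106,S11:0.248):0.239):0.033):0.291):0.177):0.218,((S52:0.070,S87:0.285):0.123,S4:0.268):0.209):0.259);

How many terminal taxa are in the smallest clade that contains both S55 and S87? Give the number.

The MRCA of S55 and S87 is the node subtending ((S35,((S71,S36,S56),((S60,S63),((S24,((S83,S84),(S74,S34,S55))),((S17,S61),S11))))),((S52,S87),S4)).
That clade contains 18 terminal taxa: S11, S17, S24, S34, S35, S36, S4, S52, S55, S56, S60, S61, S63, S71, S74, S83, S84, S87.

18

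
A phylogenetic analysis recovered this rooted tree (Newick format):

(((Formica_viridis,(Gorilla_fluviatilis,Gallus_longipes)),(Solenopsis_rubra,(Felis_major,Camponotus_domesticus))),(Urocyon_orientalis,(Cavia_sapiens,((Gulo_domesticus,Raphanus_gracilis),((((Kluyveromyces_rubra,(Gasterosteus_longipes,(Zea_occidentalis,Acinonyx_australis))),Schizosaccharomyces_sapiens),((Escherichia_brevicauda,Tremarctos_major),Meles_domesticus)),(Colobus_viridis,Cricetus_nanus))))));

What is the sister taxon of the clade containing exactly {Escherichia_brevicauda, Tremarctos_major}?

Meles_domesticus

The clade containing exactly {Escherichia_brevicauda, Tremarctos_major} attaches to the tree at the node subtending ((Escherichia_brevicauda,Tremarctos_major),Meles_domesticus).
The other lineage descending from that same node — the sister group — is the single tip Meles_domesticus.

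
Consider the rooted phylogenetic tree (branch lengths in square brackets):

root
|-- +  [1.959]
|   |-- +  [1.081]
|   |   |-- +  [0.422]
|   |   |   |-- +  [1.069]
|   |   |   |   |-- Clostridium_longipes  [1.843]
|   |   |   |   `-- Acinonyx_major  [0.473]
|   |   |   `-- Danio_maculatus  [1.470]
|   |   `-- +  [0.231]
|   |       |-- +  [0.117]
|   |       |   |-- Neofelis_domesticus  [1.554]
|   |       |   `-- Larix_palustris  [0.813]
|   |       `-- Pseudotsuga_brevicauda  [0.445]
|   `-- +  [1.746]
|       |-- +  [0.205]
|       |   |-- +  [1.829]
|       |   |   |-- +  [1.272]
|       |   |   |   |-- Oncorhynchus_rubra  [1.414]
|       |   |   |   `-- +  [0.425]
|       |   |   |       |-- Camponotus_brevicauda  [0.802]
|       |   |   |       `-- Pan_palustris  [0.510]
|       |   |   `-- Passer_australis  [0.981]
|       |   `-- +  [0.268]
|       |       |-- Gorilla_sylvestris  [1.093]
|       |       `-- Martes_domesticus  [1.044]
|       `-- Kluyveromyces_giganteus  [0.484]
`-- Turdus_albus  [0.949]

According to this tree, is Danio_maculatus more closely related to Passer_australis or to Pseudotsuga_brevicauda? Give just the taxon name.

Pseudotsuga_brevicauda

The MRCA of Danio_maculatus and Pseudotsuga_brevicauda subtends (((Clostridium_longipes,Acinonyx_major),Danio_maculatus),((Neofelis_domesticus,Larix_palustris),Pseudotsuga_brevicauda)) (6 taxa).
The MRCA of Danio_maculatus and Passer_australis subtends ((((Clostridium_longipes,Acinonyx_major),Danio_maculatus),((Neofelis_domesticus,Larix_palustris),Pseudotsuga_brevicauda)),((((Oncorhynchus_rubra,(Camponotus_brevicauda,Pan_palustris)),Passer_australis),(Gorilla_sylvestris,Martes_domesticus)),Kluyveromyces_giganteus)) (13 taxa).
The first is nested inside the second, so Danio_maculatus shares a more recent common ancestor with Pseudotsuga_brevicauda.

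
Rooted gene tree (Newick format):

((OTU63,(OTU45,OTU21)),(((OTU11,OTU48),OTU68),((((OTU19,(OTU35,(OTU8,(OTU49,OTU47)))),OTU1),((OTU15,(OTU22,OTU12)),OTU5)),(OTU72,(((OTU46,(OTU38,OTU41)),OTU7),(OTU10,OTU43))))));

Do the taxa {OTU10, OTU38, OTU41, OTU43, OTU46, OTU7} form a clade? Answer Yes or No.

Yes

The most recent common ancestor of these taxa subtends (((OTU46,(OTU38,OTU41)),OTU7),(OTU10,OTU43)).
That clade has exactly 6 tips — every listed taxon and nothing else — so the group is monophyletic.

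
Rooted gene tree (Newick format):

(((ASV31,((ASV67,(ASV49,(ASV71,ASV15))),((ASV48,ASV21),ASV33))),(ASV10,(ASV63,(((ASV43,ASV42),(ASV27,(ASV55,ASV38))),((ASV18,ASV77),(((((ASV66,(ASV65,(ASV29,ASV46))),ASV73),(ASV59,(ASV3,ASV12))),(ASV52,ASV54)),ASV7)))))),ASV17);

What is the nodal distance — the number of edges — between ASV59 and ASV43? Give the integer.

The MRCA of ASV59 and ASV43 is the node subtending (((ASV43,ASV42),(ASV27,(ASV55,ASV38))),((ASV18,ASV77),(((((ASV66,(ASV65,(ASV29,ASV46))),ASV73),(ASV59,(ASV3,ASV12))),(ASV52,ASV54)),ASV7))).
From ASV59 up to that node: 6 branches. From ASV43 up to the same node: 3 branches. Total: 6 + 3 = 9.

9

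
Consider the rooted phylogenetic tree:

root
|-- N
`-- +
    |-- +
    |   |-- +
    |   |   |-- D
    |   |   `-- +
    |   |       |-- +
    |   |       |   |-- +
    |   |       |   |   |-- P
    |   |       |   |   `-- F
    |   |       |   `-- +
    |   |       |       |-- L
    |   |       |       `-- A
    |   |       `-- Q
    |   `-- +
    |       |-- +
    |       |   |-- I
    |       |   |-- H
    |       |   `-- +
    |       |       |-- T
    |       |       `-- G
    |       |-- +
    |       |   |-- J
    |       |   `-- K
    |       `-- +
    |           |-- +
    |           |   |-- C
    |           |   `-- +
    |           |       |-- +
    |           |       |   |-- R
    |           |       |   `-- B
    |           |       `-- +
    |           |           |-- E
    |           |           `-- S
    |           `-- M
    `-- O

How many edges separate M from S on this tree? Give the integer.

The MRCA of M and S is the node subtending ((C,((R,B),(E,S))),M).
From M up to that node: 1 branch. From S up to the same node: 4 branches. Total: 1 + 4 = 5.

5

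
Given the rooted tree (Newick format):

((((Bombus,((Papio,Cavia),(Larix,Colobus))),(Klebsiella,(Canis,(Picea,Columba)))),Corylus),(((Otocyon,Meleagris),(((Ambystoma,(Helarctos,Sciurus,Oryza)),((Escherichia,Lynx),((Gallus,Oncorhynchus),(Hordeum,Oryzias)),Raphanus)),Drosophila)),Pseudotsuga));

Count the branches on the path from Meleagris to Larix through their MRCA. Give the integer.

The MRCA of Meleagris and Larix is the root of the tree.
From Meleagris up to that node: 4 branches. From Larix up to the same node: 6 branches. Total: 4 + 6 = 10.

10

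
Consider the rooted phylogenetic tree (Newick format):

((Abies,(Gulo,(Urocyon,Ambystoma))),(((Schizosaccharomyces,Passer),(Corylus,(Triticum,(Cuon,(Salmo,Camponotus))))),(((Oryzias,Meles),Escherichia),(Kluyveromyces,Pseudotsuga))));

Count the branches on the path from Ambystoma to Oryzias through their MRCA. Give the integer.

9

The MRCA of Ambystoma and Oryzias is the root of the tree.
From Ambystoma up to that node: 4 branches. From Oryzias up to the same node: 5 branches. Total: 4 + 5 = 9.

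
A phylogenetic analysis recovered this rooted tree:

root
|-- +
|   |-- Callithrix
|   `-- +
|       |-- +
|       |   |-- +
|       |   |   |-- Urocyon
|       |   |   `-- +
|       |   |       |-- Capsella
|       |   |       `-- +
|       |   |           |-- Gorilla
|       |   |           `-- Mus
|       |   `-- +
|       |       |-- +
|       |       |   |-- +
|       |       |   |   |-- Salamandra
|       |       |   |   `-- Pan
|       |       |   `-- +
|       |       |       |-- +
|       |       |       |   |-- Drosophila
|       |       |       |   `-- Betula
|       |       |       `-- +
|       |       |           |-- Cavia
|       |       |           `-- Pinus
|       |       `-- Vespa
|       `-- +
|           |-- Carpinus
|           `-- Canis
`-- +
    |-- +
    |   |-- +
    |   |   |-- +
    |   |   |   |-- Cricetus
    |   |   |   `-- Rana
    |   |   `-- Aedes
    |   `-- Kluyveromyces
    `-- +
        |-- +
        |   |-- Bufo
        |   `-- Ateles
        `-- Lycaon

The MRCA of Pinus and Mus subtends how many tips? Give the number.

11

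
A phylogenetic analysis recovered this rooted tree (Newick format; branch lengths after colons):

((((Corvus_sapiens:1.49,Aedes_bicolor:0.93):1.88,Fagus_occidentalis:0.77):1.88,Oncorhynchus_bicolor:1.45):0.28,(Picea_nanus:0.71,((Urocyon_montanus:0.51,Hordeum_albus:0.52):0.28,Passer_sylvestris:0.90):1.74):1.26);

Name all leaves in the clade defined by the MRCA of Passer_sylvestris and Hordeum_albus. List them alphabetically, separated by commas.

Hordeum_albus, Passer_sylvestris, Urocyon_montanus

Tracing Passer_sylvestris: it sits inside ((Urocyon_montanus,Hordeum_albus),Passer_sylvestris).
Tracing Hordeum_albus: it sits inside (Urocyon_montanus,Hordeum_albus).
The smallest clade enclosing both is ((Urocyon_montanus,Hordeum_albus),Passer_sylvestris); the answer is its 3 terminal taxa in alphabetical order.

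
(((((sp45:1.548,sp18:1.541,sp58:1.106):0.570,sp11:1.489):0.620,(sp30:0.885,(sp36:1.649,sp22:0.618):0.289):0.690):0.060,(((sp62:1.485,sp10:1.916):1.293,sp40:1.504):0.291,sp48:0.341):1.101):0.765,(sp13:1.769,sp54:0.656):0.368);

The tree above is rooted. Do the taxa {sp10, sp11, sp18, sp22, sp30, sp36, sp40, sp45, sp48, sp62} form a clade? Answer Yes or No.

The MRCA of the listed taxa subtends ((((sp45,sp18,sp58),sp11),(sp30,(sp36,sp22))),(((sp62,sp10),sp40),sp48)).
That clade also contains sp58, which is not in the proposed group, so the group is not monophyletic.

No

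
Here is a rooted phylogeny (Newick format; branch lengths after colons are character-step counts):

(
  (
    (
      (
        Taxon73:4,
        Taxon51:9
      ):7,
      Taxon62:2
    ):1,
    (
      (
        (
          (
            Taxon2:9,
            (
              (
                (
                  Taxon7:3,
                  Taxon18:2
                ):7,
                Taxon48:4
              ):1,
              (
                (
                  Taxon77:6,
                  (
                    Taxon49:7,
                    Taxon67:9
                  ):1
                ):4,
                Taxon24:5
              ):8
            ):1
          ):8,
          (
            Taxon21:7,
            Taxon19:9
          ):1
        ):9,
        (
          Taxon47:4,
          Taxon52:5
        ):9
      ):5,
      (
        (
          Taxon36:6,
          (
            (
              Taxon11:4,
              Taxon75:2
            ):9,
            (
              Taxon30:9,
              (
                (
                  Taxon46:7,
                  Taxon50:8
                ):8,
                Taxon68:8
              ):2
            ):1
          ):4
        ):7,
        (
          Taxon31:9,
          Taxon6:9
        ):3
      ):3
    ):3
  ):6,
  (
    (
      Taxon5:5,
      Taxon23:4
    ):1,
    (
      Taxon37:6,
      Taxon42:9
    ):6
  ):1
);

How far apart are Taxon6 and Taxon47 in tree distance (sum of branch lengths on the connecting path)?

33

The path runs Taxon6 → … → MRCA → … → Taxon47; the MRCA is the node subtending ((((Taxon2,(((Taxon7,Taxon18),Taxon48),((Taxon77,(Taxon49,Taxon67)),Taxon24))),(Taxon21,Taxon19)),(Taxon47,Taxon52)),((Taxon36,((Taxon11,Taxon75),(Taxon30,((Taxon46,Taxon50),Taxon68)))),(Taxon31,Taxon6))).
Branch lengths along that path: 9 + 3 + 3 + 5 + 9 + 4 = 33.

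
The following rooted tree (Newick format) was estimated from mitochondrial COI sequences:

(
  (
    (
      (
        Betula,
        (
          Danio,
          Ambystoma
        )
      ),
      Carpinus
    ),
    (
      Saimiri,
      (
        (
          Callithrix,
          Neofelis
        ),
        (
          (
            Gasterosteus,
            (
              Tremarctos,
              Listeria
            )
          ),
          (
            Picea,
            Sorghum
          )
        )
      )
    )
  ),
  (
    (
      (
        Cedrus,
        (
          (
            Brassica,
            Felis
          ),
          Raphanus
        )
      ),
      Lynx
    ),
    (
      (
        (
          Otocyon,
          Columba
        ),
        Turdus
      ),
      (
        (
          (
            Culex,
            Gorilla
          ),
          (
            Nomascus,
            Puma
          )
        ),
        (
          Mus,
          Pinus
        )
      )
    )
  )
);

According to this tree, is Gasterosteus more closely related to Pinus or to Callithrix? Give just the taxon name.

Callithrix

The MRCA of Gasterosteus and Callithrix subtends ((Callithrix,Neofelis),((Gasterosteus,(Tremarctos,Listeria)),(Picea,Sorghum))) (7 taxa).
The MRCA of Gasterosteus and Pinus is the root, subtending the entire tree (26 taxa).
The first is nested inside the second, so Gasterosteus shares a more recent common ancestor with Callithrix.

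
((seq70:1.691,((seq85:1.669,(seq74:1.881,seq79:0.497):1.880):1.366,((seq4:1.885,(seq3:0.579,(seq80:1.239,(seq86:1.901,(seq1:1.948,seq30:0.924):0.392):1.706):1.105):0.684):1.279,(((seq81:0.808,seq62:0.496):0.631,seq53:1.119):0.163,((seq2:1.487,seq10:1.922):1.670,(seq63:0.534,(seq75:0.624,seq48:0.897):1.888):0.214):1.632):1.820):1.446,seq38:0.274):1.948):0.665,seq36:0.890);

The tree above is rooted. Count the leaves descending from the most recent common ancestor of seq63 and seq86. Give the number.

14

The MRCA of seq63 and seq86 is the node subtending ((seq4,(seq3,(seq80,(seq86,(seq1,seq30))))),(((seq81,seq62),seq53),((seq2,seq10),(seq63,(seq75,seq48))))).
That clade contains 14 terminal taxa: seq1, seq10, seq2, seq3, seq30, seq4, seq48, seq53, seq62, seq63, seq75, seq80, seq81, seq86.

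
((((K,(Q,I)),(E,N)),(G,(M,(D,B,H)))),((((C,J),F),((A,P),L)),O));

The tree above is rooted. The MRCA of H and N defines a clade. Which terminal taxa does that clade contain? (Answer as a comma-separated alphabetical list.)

Tracing H: it sits inside (D,B,H).
Tracing N: it sits inside (E,N).
The smallest clade enclosing both is (((K,(Q,I)),(E,N)),(G,(M,(D,B,H)))); the answer is its 10 terminal taxa in alphabetical order.

B, D, E, G, H, I, K, M, N, Q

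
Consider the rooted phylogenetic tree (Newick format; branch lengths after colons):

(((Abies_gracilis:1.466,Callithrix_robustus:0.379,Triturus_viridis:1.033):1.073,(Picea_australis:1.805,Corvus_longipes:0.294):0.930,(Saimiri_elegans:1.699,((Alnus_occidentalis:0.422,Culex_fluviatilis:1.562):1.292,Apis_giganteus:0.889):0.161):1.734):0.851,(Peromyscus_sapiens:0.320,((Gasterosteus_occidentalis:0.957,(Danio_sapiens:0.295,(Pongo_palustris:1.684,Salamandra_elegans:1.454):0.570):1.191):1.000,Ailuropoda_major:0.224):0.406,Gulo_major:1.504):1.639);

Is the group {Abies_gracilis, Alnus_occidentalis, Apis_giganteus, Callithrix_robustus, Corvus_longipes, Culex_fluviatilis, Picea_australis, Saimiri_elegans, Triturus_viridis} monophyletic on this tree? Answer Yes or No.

The most recent common ancestor of these taxa subtends ((Abies_gracilis,Callithrix_robustus,Triturus_viridis),(Picea_australis,Corvus_longipes),(Saimiri_elegans,((Alnus_occidentalis,Culex_fluviatilis),Apis_giganteus))).
That clade has exactly 9 tips — every listed taxon and nothing else — so the group is monophyletic.

Yes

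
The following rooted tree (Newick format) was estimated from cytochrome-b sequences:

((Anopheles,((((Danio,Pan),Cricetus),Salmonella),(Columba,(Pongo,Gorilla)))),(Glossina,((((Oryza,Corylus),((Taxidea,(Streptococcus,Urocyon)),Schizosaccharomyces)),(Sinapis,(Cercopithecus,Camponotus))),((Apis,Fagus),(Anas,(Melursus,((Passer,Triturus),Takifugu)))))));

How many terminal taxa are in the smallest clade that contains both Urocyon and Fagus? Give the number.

The MRCA of Urocyon and Fagus is the node subtending ((((Oryza,Corylus),((Taxidea,(Streptococcus,Urocyon)),Schizosaccharomyces)),(Sinapis,(Cercopithecus,Camponotus))),((Apis,Fagus),(Anas,(Melursus,((Passer,Triturus),Takifugu))))).
That clade contains 16 terminal taxa: Anas, Apis, Camponotus, Cercopithecus, Corylus, Fagus, Melursus, Oryza, Passer, Schizosaccharomyces, Sinapis, Streptococcus, Takifugu, Taxidea, Triturus, Urocyon.

16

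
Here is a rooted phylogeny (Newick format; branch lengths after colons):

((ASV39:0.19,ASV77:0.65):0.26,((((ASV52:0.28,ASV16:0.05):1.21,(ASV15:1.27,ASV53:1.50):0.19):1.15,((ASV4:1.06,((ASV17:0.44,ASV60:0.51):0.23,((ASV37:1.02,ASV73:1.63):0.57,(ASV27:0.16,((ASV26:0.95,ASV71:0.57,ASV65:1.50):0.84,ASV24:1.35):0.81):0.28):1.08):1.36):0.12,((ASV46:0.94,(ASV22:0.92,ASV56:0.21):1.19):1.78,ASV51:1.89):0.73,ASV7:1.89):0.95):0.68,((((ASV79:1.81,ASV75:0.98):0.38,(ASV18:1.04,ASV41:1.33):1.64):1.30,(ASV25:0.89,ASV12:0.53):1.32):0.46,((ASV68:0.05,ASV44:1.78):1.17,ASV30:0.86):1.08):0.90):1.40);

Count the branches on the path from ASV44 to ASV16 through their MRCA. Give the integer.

The MRCA of ASV44 and ASV16 is the node subtending ((((ASV52,ASV16),(ASV15,ASV53)),((ASV4,((ASV17,ASV60),((ASV37,ASV73),(ASV27,((ASV26,ASV71,ASV65),ASV24))))),((ASV46,(ASV22,ASV56)),ASV51),ASV7)),((((ASV79,ASV75),(ASV18,ASV41)),(ASV25,ASV12)),((ASV68,ASV44),ASV30))).
From ASV44 up to that node: 4 branches. From ASV16 up to the same node: 4 branches. Total: 4 + 4 = 8.

8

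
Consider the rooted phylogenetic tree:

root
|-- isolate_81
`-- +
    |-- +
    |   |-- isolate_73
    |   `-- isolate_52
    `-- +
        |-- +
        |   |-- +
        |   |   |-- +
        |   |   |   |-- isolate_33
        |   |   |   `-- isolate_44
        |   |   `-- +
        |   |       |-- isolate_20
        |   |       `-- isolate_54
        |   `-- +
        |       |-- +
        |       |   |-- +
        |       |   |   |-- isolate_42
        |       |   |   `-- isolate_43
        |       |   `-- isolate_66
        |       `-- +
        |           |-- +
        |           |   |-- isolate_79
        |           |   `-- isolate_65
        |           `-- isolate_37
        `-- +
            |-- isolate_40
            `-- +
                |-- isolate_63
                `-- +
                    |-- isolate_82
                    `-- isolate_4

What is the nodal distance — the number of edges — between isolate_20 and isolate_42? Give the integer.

The MRCA of isolate_20 and isolate_42 is the node subtending (((isolate_33,isolate_44),(isolate_20,isolate_54)),(((isolate_42,isolate_43),isolate_66),((isolate_79,isolate_65),isolate_37))).
From isolate_20 up to that node: 3 branches. From isolate_42 up to the same node: 4 branches. Total: 3 + 4 = 7.

7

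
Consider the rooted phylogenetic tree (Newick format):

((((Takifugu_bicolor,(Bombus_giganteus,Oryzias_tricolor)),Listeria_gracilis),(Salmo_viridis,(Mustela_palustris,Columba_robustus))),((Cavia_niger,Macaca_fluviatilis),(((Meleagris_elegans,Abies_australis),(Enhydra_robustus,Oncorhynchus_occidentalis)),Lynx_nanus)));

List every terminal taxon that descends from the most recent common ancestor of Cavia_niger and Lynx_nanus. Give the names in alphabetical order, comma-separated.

Tracing Cavia_niger: it sits inside (Cavia_niger,Macaca_fluviatilis).
Tracing Lynx_nanus: it sits inside (((Meleagris_elegans,Abies_australis),(Enhydra_robustus,Oncorhynchus_occidentalis)),Lynx_nanus).
The smallest clade enclosing both is ((Cavia_niger,Macaca_fluviatilis),(((Meleagris_elegans,Abies_australis),(Enhydra_robustus,Oncorhynchus_occidentalis)),Lynx_nanus)); the answer is its 7 terminal taxa in alphabetical order.

Abies_australis, Cavia_niger, Enhydra_robustus, Lynx_nanus, Macaca_fluviatilis, Meleagris_elegans, Oncorhynchus_occidentalis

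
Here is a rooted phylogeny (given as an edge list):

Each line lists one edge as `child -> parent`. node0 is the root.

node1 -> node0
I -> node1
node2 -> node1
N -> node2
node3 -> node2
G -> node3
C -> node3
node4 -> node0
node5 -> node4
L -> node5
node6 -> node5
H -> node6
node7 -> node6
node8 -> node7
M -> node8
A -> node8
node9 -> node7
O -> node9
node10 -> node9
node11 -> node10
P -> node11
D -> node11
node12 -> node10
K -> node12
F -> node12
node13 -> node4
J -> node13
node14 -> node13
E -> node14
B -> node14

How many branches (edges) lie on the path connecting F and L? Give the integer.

7

The MRCA of F and L is the node subtending (L,(H,((M,A),(O,((P,D),(K,F)))))).
From F up to that node: 6 branches. From L up to the same node: 1 branch. Total: 6 + 1 = 7.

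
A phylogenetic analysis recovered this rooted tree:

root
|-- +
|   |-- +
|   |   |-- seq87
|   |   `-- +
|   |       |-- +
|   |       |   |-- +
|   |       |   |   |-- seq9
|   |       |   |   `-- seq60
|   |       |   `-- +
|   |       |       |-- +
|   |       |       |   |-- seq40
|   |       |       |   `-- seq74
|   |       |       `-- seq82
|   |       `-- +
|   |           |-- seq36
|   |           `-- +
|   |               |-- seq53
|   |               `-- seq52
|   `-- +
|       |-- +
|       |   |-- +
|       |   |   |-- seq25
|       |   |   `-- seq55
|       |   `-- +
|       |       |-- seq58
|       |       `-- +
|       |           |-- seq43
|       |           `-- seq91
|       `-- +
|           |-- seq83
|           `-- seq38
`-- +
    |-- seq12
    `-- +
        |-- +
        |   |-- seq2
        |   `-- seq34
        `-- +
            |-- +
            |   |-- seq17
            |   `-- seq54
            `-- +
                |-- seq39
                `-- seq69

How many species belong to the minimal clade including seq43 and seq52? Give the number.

16

The MRCA of seq43 and seq52 is the node subtending ((seq87,(((seq9,seq60),((seq40,seq74),seq82)),(seq36,(seq53,seq52)))),(((seq25,seq55),(seq58,(seq43,seq91))),(seq83,seq38))).
That clade contains 16 terminal taxa: seq25, seq36, seq38, seq40, seq43, seq52, seq53, seq55, seq58, seq60, seq74, seq82, seq83, seq87, seq9, seq91.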